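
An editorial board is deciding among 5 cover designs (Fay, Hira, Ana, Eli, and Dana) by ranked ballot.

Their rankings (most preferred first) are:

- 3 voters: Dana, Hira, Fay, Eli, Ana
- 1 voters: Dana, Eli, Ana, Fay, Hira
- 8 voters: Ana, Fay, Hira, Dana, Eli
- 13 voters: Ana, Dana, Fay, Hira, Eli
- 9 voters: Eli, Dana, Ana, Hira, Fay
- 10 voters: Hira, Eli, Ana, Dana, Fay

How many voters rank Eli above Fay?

20

Ballots ranking Eli above Fay: 1+9+10 = 20.
Ballots ranking Fay above Eli: 3+8+13 = 24.
So 20 of 44 voters prefer Eli to Fay.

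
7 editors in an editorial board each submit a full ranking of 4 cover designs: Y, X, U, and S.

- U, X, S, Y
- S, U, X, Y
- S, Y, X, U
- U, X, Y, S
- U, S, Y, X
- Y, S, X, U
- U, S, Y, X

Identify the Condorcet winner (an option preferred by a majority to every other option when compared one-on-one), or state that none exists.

Head-to-head results (7 voters total):
Y vs X: Y wins 4–3.
Y vs U: U wins 5–2.
Y vs S: S wins 5–2.
X vs U: U wins 5–2.
X vs S: S wins 5–2.
U vs S: U wins 4–3.
U beats each rival — Y (5–2), X (5–2), S (4–3) — so U is the Condorcet winner.

U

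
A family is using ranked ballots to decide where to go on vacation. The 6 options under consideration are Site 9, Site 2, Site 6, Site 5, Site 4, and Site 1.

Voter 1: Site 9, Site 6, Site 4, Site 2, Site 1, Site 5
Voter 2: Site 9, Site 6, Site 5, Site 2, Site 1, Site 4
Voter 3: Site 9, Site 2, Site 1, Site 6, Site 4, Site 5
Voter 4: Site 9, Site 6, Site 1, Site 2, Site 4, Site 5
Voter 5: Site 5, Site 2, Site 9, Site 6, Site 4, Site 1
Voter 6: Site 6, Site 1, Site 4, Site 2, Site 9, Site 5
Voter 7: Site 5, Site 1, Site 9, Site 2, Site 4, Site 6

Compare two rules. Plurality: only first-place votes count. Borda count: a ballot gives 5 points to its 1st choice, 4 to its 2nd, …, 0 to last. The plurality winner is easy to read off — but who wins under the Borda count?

Plurality first-place counts: Site 9 4, Site 2 0, Site 6 1, Site 5 2, Site 4 0, Site 1 0 → Site 9.
Borda totals: Site 9 27, Site 2 18, Site 6 21, Site 5 13, Site 4 10, Site 1 16 → Site 9.

Site 9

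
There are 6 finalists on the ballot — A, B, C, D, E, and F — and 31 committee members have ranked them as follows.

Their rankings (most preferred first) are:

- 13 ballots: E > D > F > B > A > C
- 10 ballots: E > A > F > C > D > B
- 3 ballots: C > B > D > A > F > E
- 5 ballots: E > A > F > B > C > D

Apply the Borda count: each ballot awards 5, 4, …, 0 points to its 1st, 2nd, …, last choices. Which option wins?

E

Borda scores:
  A: 13·1 + 10·4 + 3·2 + 5·4 = 79
  B: 13·2 + 10·0 + 3·4 + 5·2 = 48
  C: 13·0 + 10·2 + 3·5 + 5·1 = 40
  D: 13·4 + 10·1 + 3·3 + 5·0 = 71
  E: 13·5 + 10·5 + 3·0 + 5·5 = 140
  F: 13·3 + 10·3 + 3·1 + 5·3 = 87
E has the highest total.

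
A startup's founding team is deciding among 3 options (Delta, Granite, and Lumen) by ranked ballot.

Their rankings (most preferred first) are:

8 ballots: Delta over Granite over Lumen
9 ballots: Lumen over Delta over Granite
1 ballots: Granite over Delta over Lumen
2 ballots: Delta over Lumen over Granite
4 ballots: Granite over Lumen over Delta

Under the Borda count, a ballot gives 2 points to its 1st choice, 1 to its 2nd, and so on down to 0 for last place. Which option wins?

Borda scores:
  Delta: 8·2 + 9·1 + 1 + 2·2 + 4·0 = 30
  Granite: 8·1 + 9·0 + 2 + 2·0 + 4·2 = 18
  Lumen: 8·0 + 9·2 + 0 + 2·1 + 4·1 = 24
Delta has the highest total.

Delta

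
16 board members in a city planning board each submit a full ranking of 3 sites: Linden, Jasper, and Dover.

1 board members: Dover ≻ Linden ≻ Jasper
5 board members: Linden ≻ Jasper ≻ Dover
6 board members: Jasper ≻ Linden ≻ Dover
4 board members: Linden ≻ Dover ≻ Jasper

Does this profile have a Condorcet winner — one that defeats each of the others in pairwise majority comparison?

Head-to-head results (16 voters total):
Linden vs Jasper: Linden wins 10–6.
Linden vs Dover: Linden wins 15–1.
Jasper vs Dover: Jasper wins 11–5.
Linden beats each rival — Jasper (10–6), Dover (15–1) — so Linden is the Condorcet winner.

Yes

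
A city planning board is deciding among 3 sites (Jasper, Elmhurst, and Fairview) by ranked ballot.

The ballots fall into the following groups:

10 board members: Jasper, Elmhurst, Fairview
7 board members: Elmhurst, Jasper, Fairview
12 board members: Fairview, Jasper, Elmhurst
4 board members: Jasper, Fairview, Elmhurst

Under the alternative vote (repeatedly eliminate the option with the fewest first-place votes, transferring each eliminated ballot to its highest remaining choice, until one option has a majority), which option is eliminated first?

Round 1: Jasper 14, Fairview 12, Elmhurst 7. Elmhurst has the fewest and is eliminated.
Round 2: Jasper 21, Fairview 12. Jasper has a majority.

Elmhurst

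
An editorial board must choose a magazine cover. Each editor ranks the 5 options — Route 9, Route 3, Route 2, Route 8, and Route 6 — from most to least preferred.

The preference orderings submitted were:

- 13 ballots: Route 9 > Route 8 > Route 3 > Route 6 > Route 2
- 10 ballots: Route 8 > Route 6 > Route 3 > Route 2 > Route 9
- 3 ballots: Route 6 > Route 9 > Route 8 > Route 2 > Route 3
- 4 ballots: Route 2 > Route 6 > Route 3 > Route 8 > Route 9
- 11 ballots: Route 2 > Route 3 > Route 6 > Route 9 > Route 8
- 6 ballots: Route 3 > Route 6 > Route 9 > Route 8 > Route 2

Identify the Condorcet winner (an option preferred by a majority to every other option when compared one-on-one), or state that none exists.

Head-to-head results (47 voters total):
Route 9 vs Route 3: Route 3 wins 31–16.
Route 9 vs Route 2: Route 2 wins 25–22.
Route 9 vs Route 8: Route 9 wins 33–14.
Route 9 vs Route 6: Route 6 wins 34–13.
Route 3 vs Route 2: Route 3 wins 29–18.
Route 3 vs Route 8: Route 8 wins 26–21.
Route 3 vs Route 6: Route 3 wins 30–17.
Route 2 vs Route 8: Route 8 wins 32–15.
Route 2 vs Route 6: Route 6 wins 32–15.
Route 8 vs Route 6: Route 6 wins 24–23.
No candidate beats all others: Route 9 beats Route 8 beats Route 3 beats Route 9, a majority cycle.

None — there is no Condorcet winner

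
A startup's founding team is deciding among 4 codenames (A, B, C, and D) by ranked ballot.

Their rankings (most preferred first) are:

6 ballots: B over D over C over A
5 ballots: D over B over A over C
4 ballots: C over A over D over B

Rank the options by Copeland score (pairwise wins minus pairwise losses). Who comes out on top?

D

Pairwise results:
  A vs B: B wins 11–4.
  A vs C: C wins 10–5.
  A vs D: D wins 11–4.
  B vs C: B wins 11–4.
  B vs D: D wins 9–6.
  C vs D: D wins 11–4.
Copeland scores (wins − losses):
  A: 0 − 3 = -3
  B: 2 − 1 = 1
  C: 1 − 2 = -1
  D: 3 − 0 = 3
D has the best Copeland score.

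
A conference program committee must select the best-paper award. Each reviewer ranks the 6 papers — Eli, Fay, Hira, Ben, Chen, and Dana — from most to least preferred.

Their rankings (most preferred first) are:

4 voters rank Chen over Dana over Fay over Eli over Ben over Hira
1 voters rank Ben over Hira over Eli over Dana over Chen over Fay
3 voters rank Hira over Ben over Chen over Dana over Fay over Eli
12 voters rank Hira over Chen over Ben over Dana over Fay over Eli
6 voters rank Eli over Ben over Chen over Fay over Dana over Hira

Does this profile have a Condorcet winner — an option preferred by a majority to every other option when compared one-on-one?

Yes

Head-to-head results (26 voters total):
Eli vs Fay: Fay wins 19–7.
Eli vs Hira: Hira wins 16–10.
Eli vs Ben: Ben wins 16–10.
Eli vs Chen: Chen wins 19–7.
Eli vs Dana: Dana wins 19–7.
Fay vs Hira: Hira wins 16–10.
Fay vs Ben: Ben wins 22–4.
Fay vs Chen: Chen wins 26–0.
Fay vs Dana: Dana wins 20–6.
Hira vs Ben: Hira wins 15–11.
Hira vs Chen: Hira wins 16–10.
Hira vs Dana: Hira wins 16–10.
Ben vs Chen: Chen wins 16–10.
Ben vs Dana: Ben wins 22–4.
Chen vs Dana: Chen wins 25–1.
Hira beats each rival — Eli (16–10), Fay (16–10), Ben (15–11), Chen (16–10), Dana (16–10) — so Hira is the Condorcet winner.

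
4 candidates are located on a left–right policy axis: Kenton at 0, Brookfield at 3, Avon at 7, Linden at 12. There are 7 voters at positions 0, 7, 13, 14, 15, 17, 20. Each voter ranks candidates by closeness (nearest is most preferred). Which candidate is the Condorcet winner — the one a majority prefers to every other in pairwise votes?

With single-peaked preferences on a line, the Condorcet winner is the candidate closest to the median voter.
The median voter (position 14) is closest to Linden at 12.
Check: Linden vs Brookfield — voters closer to Linden: 5 of 7.

Linden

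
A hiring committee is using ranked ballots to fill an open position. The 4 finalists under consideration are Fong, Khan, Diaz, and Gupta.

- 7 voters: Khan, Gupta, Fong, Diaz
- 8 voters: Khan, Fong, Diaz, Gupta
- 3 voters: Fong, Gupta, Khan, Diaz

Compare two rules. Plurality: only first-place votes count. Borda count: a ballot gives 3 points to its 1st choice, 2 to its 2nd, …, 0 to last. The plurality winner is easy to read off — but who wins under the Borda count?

Plurality first-place counts: Fong 3, Khan 15, Diaz 0, Gupta 0 → Khan.
Borda totals: Fong 32, Khan 48, Diaz 8, Gupta 20 → Khan.

Khan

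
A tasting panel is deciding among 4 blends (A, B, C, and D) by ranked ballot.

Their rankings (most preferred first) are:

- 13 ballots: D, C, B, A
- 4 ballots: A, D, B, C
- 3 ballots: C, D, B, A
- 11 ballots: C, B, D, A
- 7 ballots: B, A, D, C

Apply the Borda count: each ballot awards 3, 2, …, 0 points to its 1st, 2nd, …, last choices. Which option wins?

D

Borda scores:
  A: 13·0 + 4·3 + 3·0 + 11·0 + 7·2 = 26
  B: 13·1 + 4·1 + 3·1 + 11·2 + 7·3 = 63
  C: 13·2 + 4·0 + 3·3 + 11·3 + 7·0 = 68
  D: 13·3 + 4·2 + 3·2 + 11·1 + 7·1 = 71
D has the highest total.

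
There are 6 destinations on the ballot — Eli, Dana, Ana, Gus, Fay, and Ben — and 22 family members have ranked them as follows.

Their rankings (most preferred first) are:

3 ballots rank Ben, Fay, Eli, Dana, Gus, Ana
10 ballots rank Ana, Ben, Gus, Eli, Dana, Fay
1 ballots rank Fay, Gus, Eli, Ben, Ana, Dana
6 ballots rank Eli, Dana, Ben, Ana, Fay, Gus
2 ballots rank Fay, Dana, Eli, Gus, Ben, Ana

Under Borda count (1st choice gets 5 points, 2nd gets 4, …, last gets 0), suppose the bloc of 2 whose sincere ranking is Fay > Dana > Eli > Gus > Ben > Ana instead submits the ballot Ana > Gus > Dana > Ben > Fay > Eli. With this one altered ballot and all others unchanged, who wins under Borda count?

Borda totals with the altered ballot: Eli 62, Dana 46, Ana 73, Gus 45, Fay 25, Ben 79.
The winner is unchanged: still Ben.

Ben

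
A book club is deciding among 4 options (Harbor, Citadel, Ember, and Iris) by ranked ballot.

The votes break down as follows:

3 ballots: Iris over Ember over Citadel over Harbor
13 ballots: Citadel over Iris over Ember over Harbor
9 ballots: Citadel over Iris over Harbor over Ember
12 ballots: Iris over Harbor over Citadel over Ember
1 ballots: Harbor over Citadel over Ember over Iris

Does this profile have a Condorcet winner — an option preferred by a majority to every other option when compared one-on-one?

Yes

Head-to-head results (38 voters total):
Harbor vs Citadel: Citadel wins 25–13.
Harbor vs Ember: Harbor wins 22–16.
Harbor vs Iris: Iris wins 37–1.
Citadel vs Ember: Citadel wins 35–3.
Citadel vs Iris: Citadel wins 23–15.
Ember vs Iris: Iris wins 37–1.
Citadel beats each rival — Harbor (25–13), Ember (35–3), Iris (23–15) — so Citadel is the Condorcet winner.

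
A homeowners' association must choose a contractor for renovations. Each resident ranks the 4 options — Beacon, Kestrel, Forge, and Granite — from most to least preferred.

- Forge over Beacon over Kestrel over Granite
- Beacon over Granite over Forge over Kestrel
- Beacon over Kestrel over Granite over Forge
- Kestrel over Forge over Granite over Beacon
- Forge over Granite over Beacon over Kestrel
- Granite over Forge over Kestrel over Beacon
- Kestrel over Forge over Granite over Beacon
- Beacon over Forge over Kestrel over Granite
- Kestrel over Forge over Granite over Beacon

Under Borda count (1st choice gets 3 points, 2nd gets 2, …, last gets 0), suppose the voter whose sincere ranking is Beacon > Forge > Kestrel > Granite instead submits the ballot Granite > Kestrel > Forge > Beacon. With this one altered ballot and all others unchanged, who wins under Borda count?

Borda totals with the altered ballot: Beacon 9, Kestrel 15, Forge 16, Granite 14.
The winner is unchanged: still Forge.

Forge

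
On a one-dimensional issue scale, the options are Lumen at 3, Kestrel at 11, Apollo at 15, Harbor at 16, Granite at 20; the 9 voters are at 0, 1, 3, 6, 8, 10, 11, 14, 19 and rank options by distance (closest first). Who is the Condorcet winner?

With single-peaked preferences on a line, the Condorcet winner is the candidate closest to the median voter.
The median voter (position 8) is closest to Kestrel at 11.
Check: Kestrel vs Lumen — voters closer to Kestrel: 5 of 9.

Kestrel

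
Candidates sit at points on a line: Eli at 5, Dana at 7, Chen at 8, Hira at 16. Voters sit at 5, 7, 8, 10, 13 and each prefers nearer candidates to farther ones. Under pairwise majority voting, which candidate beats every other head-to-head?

With single-peaked preferences on a line, the Condorcet winner is the candidate closest to the median voter.
The median voter (position 8) is closest to Chen at 8.
Check: Chen vs Eli — voters closer to Chen: 4 of 5.

Chen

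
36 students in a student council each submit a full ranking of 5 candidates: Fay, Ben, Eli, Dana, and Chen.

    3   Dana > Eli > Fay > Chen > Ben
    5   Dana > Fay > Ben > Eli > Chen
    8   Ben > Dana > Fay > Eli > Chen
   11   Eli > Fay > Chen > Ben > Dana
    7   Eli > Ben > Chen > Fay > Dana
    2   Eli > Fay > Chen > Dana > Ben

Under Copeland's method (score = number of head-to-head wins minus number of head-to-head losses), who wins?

Eli

Pairwise results:
  Fay vs Ben: Fay wins 21–15.
  Fay vs Eli: Eli wins 23–13.
  Fay vs Dana: Fay wins 20–16.
  Fay vs Chen: Fay wins 29–7.
  Ben vs Eli: Eli wins 23–13.
  Ben vs Dana: Ben wins 26–10.
  Ben vs Chen: Ben wins 20–16.
  Eli vs Dana: Eli wins 20–16.
  Eli vs Chen: Eli wins 36–0.
  Dana vs Chen: Chen wins 20–16.
Copeland scores (wins − losses):
  Fay: 3 − 1 = 2
  Ben: 2 − 2 = 0
  Eli: 4 − 0 = 4
  Dana: 0 − 4 = -4
  Chen: 1 − 3 = -2
Eli has the best Copeland score.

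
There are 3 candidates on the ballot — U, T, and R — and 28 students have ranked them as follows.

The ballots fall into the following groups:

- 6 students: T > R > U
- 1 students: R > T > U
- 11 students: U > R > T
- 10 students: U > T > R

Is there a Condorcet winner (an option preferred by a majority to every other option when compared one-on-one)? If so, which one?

Head-to-head results (28 voters total):
U vs T: U wins 21–7.
U vs R: U wins 21–7.
T vs R: T wins 16–12.
U beats each rival — T (21–7), R (21–7) — so U is the Condorcet winner.

U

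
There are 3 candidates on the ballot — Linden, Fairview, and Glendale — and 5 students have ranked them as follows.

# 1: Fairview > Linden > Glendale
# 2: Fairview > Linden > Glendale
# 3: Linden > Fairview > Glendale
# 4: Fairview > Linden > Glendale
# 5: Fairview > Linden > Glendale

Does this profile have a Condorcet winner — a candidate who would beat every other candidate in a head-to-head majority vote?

Head-to-head results (5 voters total):
Linden vs Fairview: Fairview wins 4–1.
Linden vs Glendale: Linden wins 5–0.
Fairview vs Glendale: Fairview wins 5–0.
Fairview beats each rival — Linden (4–1), Glendale (5–0) — so Fairview is the Condorcet winner.

Yes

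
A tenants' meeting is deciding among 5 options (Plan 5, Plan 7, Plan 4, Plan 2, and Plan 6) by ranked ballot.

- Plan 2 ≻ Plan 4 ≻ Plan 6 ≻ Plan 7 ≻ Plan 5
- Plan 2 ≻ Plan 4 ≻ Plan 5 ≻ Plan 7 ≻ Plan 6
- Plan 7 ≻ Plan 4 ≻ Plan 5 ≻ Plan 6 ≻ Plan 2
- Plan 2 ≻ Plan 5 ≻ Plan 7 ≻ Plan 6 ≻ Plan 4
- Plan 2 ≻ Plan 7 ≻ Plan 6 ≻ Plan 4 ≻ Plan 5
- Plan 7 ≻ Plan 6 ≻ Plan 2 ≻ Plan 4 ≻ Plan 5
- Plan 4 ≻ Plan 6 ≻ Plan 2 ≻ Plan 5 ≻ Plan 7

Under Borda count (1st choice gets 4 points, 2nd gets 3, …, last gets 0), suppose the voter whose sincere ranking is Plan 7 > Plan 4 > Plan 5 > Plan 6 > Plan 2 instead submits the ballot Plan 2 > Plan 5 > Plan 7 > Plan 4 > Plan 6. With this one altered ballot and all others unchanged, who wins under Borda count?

Plan 2

Borda totals with the altered ballot: Plan 5 9, Plan 7 13, Plan 4 13, Plan 2 24, Plan 6 11.
The winner is unchanged: still Plan 2.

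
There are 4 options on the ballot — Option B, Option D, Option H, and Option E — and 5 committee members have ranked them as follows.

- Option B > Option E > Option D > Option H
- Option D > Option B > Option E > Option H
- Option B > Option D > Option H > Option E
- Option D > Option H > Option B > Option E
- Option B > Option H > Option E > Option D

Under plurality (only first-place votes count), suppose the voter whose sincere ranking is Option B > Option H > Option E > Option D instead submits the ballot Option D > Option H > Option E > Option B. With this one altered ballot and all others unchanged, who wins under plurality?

First-place totals with the altered ballot: Option B 2, Option D 3, Option H 0, Option E 0.
The switch changes the winner from Option B to Option D.

Option D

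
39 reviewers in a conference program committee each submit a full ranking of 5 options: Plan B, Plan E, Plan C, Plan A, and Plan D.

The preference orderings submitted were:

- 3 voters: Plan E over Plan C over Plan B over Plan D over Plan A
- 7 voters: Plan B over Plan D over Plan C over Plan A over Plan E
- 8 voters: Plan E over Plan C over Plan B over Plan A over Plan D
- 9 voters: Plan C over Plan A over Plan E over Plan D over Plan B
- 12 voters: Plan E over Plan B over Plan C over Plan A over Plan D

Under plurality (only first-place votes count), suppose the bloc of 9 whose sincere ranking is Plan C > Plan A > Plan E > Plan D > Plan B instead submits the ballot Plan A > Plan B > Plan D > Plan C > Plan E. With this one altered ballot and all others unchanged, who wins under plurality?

First-place totals with the altered ballot: Plan B 7, Plan E 23, Plan C 0, Plan A 9, Plan D 0.
The winner is unchanged: still Plan E.

Plan E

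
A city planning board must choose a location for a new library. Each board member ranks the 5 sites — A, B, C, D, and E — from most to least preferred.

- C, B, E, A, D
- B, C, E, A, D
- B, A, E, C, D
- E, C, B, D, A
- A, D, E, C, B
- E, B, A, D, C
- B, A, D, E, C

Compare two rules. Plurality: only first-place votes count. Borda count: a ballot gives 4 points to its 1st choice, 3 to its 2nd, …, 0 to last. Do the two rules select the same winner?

Yes

Plurality first-place counts: A 1, B 3, C 1, D 0, E 2 → B.
Borda totals: A 14, B 20, C 12, D 7, E 17 → B.
The two rules agree on B.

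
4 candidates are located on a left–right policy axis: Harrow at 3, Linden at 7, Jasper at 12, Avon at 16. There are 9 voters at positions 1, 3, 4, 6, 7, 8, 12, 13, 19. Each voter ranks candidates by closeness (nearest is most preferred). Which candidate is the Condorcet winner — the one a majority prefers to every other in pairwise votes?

Linden

With single-peaked preferences on a line, the Condorcet winner is the candidate closest to the median voter.
The median voter (position 7) is closest to Linden at 7.
Check: Linden vs Harrow — voters closer to Linden: 6 of 9.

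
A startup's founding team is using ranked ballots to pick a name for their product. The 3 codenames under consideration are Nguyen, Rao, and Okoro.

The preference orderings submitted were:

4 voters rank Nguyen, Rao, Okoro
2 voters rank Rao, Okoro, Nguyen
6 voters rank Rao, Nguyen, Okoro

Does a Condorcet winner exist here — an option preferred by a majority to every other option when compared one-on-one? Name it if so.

Rao

Head-to-head results (12 voters total):
Nguyen vs Rao: Rao wins 8–4.
Nguyen vs Okoro: Nguyen wins 10–2.
Rao vs Okoro: Rao wins 12–0.
Rao beats each rival — Nguyen (8–4), Okoro (12–0) — so Rao is the Condorcet winner.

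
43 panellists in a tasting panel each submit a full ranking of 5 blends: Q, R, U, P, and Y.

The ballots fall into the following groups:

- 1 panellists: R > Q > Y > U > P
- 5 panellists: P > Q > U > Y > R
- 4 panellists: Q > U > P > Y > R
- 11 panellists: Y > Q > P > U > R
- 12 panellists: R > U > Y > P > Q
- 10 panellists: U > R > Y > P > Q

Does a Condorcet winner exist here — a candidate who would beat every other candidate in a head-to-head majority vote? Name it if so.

Head-to-head results (43 voters total):
Q vs R: R wins 23–20.
Q vs U: U wins 22–21.
Q vs P: P wins 27–16.
Q vs Y: Y wins 33–10.
R vs U: U wins 30–13.
R vs P: R wins 23–20.
R vs Y: R wins 23–20.
U vs P: U wins 27–16.
U vs Y: U wins 31–12.
P vs Y: Y wins 34–9.
U beats each rival — Q (22–21), R (30–13), P (27–16), Y (31–12) — so U is the Condorcet winner.

U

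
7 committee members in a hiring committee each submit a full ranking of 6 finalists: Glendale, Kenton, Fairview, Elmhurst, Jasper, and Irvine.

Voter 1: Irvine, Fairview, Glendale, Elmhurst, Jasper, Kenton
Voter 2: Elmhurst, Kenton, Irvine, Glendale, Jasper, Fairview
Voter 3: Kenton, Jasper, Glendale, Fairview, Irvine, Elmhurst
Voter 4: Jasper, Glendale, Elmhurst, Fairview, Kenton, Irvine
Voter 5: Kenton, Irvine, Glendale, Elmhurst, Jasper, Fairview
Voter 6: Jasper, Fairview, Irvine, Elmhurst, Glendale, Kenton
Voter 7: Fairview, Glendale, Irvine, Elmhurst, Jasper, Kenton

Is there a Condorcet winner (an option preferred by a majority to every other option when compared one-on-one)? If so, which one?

Head-to-head results (7 voters total):
Glendale vs Kenton: Glendale wins 4–3.
Glendale vs Fairview: Glendale wins 4–3.
Glendale vs Elmhurst: Glendale wins 5–2.
Glendale vs Jasper: Glendale wins 4–3.
Glendale vs Irvine: Irvine wins 4–3.
Kenton vs Fairview: Fairview wins 4–3.
Kenton vs Elmhurst: Elmhurst wins 5–2.
Kenton vs Jasper: Jasper wins 4–3.
Kenton vs Irvine: Kenton wins 4–3.
Fairview vs Elmhurst: Fairview wins 4–3.
Fairview vs Jasper: Jasper wins 5–2.
Fairview vs Irvine: Fairview wins 4–3.
Elmhurst vs Jasper: Elmhurst wins 4–3.
Elmhurst vs Irvine: Irvine wins 5–2.
Jasper vs Irvine: Irvine wins 4–3.
No candidate beats all others: Glendale beats Kenton beats Irvine beats Glendale, a majority cycle.

None — there is no Condorcet winner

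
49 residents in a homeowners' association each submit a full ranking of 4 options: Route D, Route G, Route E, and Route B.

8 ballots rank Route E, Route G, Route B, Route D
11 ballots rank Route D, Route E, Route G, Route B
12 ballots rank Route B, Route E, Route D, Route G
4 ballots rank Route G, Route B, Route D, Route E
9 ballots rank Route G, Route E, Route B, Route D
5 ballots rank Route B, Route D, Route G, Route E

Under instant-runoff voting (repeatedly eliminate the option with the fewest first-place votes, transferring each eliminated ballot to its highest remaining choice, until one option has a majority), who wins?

Round 1: Route B 17, Route G 13, Route D 11, Route E 8. Route E has the fewest and is eliminated.
Round 2: Route G 21, Route B 17, Route D 11. Route D has the fewest and is eliminated.
Round 3: Route G 32, Route B 17. Route G has a majority.

Route G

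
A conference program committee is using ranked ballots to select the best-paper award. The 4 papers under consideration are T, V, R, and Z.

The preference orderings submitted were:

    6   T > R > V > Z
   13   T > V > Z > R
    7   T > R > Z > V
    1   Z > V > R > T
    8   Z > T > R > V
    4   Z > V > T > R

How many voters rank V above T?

5

Ballots ranking V above T: 1+4 = 5.
Ballots ranking T above V: 6+13+7+8 = 34.
So 5 of 39 voters prefer V to T.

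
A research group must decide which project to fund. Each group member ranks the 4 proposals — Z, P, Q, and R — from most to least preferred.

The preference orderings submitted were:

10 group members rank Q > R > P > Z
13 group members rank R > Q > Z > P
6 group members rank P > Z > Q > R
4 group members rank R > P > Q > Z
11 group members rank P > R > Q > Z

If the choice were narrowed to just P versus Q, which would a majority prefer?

Q

Ballots ranking P above Q: 6+4+11 = 21.
Ballots ranking Q above P: 10+13 = 23.
Q wins the head-to-head, 23–21.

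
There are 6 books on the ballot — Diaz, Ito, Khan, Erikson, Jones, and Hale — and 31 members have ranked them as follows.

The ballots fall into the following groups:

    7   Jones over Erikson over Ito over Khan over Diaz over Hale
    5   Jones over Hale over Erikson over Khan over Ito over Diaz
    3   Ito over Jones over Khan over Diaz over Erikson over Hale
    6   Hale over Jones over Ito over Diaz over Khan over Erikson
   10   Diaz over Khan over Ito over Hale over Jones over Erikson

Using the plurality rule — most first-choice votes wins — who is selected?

Jones

First-place vote totals:
  Diaz: 10
  Ito: 3
  Khan: 0
  Erikson: 0
  Jones: 12
  Hale: 6
Jones has the most first-place votes.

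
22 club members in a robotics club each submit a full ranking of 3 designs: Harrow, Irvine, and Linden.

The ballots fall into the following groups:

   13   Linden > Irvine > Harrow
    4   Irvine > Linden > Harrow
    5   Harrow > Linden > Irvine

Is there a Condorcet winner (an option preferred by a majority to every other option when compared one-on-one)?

Head-to-head results (22 voters total):
Harrow vs Irvine: Irvine wins 17–5.
Harrow vs Linden: Linden wins 17–5.
Irvine vs Linden: Linden wins 18–4.
Linden beats each rival — Harrow (17–5), Irvine (18–4) — so Linden is the Condorcet winner.

Yes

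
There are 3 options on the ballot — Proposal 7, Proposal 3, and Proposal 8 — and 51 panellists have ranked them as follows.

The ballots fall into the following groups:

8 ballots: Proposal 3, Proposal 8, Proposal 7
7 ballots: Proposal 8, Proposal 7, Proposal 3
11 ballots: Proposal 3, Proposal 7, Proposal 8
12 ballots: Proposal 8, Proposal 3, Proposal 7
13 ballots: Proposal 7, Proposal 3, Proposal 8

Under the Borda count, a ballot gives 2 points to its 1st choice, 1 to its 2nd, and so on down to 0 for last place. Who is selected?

Proposal 3

Borda scores:
  Proposal 7: 8·0 + 7·1 + 11·1 + 12·0 + 13·2 = 44
  Proposal 3: 8·2 + 7·0 + 11·2 + 12·1 + 13·1 = 63
  Proposal 8: 8·1 + 7·2 + 11·0 + 12·2 + 13·0 = 46
Proposal 3 has the highest total.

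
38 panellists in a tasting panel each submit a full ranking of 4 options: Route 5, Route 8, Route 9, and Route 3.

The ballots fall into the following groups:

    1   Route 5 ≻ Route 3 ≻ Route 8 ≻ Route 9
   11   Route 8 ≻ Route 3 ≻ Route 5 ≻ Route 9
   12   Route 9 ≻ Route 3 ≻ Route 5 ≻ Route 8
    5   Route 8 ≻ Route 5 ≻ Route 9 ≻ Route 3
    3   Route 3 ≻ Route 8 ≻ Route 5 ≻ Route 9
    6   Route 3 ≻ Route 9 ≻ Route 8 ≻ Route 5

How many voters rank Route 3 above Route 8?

22

Ballots ranking Route 3 above Route 8: 1+12+3+6 = 22.
Ballots ranking Route 8 above Route 3: 11+5 = 16.
So 22 of 38 voters prefer Route 3 to Route 8.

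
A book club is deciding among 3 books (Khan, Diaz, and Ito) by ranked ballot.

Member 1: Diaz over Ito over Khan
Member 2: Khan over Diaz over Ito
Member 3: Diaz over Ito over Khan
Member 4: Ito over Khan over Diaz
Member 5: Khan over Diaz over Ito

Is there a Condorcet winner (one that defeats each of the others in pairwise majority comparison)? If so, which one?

None — there is no Condorcet winner

Head-to-head results (5 voters total):
Khan vs Diaz: Khan wins 3–2.
Khan vs Ito: Ito wins 3–2.
Diaz vs Ito: Diaz wins 4–1.
No candidate beats all others: Khan beats Diaz beats Ito beats Khan, a majority cycle.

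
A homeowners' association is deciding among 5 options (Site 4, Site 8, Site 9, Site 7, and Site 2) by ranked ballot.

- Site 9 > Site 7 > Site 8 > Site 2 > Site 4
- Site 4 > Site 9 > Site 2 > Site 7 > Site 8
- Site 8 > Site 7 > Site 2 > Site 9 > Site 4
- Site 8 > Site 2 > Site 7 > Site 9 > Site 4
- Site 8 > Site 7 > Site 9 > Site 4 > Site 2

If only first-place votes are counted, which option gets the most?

First-place vote totals:
  Site 4: 1
  Site 8: 3
  Site 9: 1
  Site 7: 0
  Site 2: 0
Site 8 has the most first-place votes.

Site 8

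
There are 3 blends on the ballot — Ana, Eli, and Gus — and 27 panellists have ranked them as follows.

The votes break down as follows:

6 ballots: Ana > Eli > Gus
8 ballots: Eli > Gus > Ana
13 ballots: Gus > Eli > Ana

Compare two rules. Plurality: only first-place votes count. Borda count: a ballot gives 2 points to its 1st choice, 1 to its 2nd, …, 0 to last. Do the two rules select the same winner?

No

Plurality first-place counts: Ana 6, Eli 8, Gus 13 → Gus.
Borda totals: Ana 12, Eli 35, Gus 34 → Eli.
The two rules disagree: plurality picks Gus, Borda picks Eli.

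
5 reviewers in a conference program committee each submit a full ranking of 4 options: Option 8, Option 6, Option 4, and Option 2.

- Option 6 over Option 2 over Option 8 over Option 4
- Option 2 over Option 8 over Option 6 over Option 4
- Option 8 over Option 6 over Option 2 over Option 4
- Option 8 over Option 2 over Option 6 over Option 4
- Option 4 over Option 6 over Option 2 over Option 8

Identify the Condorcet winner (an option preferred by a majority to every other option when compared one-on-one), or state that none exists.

There is no Condorcet winner

Head-to-head results (5 voters total):
Option 8 vs Option 6: Option 8 wins 3–2.
Option 8 vs Option 4: Option 8 wins 4–1.
Option 8 vs Option 2: Option 2 wins 3–2.
Option 6 vs Option 4: Option 6 wins 4–1.
Option 6 vs Option 2: Option 6 wins 3–2.
Option 4 vs Option 2: Option 2 wins 4–1.
No candidate beats all others: Option 8 beats Option 6 beats Option 2 beats Option 8, a majority cycle.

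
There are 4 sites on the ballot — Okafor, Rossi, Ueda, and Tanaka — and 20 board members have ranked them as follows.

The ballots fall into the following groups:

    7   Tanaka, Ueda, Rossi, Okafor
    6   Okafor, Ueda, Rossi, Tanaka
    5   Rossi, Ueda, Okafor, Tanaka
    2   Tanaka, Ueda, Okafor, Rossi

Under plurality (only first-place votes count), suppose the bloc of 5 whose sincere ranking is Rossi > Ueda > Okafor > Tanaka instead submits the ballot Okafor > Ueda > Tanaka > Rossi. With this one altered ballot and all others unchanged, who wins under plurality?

First-place totals with the altered ballot: Okafor 11, Rossi 0, Ueda 0, Tanaka 9.
The switch changes the winner from Tanaka to Okafor.

Okafor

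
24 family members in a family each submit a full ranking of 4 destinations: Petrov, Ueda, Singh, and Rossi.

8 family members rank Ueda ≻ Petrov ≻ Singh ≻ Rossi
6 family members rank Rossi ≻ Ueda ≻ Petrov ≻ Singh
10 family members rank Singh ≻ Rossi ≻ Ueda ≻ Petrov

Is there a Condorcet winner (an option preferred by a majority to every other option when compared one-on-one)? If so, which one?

No Condorcet winner

Head-to-head results (24 voters total):
Petrov vs Ueda: Ueda wins 24–0.
Petrov vs Singh: Petrov wins 14–10.
Petrov vs Rossi: Rossi wins 16–8.
Ueda vs Singh: Ueda wins 14–10.
Ueda vs Rossi: Rossi wins 16–8.
Singh vs Rossi: Singh wins 18–6.
No candidate beats all others: Petrov beats Singh beats Rossi beats Petrov, a majority cycle.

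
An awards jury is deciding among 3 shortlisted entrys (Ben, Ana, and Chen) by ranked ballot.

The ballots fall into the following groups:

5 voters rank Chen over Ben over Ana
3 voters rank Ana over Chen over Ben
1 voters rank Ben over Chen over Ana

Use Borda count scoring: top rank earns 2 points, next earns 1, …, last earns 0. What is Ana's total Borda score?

Borda scores:
  Ben: 5·1 + 3·0 + 2 = 7
  Ana: 5·0 + 3·2 + 0 = 6
  Chen: 5·2 + 3·1 + 1 = 14

6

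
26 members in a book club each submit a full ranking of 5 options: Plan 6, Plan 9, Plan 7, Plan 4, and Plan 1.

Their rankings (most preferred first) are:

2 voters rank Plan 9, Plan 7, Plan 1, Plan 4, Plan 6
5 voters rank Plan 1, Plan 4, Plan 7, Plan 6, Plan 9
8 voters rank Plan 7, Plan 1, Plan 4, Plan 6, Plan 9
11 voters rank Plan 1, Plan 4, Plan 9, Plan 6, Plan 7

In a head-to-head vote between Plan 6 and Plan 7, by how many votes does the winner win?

Ballots ranking Plan 6 above Plan 7: 11.
Ballots ranking Plan 7 above Plan 6: 2+5+8 = 15.
Plan 7 wins 15–11, a margin of 4.

4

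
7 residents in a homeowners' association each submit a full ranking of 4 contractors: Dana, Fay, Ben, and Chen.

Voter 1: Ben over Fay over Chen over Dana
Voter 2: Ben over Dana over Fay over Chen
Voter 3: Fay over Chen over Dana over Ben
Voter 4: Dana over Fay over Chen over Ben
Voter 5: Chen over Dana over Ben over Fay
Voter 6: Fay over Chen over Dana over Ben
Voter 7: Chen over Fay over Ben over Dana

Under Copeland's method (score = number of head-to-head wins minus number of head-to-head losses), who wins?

Pairwise results:
  Dana vs Fay: Fay wins 4–3.
  Dana vs Ben: Dana wins 4–3.
  Dana vs Chen: Chen wins 5–2.
  Fay vs Ben: Fay wins 4–3.
  Fay vs Chen: Fay wins 5–2.
  Ben vs Chen: Chen wins 5–2.
Copeland scores (wins − losses):
  Dana: 1 − 2 = -1
  Fay: 3 − 0 = 3
  Ben: 0 − 3 = -3
  Chen: 2 − 1 = 1
Fay has the best Copeland score.

Fay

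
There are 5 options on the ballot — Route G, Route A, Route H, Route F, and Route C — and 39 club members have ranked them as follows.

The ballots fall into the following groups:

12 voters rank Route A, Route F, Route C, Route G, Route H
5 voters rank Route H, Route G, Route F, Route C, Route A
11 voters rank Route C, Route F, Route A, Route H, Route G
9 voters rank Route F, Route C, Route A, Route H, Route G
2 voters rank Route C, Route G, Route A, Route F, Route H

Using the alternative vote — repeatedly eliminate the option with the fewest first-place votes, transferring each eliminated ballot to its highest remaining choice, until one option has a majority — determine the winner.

Round 1: Route C 13, Route A 12, Route F 9, Route H 5, Route G 0. Route G has the fewest and is eliminated.
Round 2: Route C 13, Route A 12, Route F 9, Route H 5. Route H has the fewest and is eliminated.
Round 3: Route F 14, Route C 13, Route A 12. Route A has the fewest and is eliminated.
Round 4: Route F 26, Route C 13. Route F has a majority.

Route F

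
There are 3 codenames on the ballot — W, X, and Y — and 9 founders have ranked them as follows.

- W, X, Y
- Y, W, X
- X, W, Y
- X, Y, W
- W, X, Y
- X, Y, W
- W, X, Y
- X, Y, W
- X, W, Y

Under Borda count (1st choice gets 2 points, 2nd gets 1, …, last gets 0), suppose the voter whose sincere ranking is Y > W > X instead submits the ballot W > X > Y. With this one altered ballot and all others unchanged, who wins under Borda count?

X

Borda totals with the altered ballot: W 10, X 14, Y 3.
The winner is unchanged: still X.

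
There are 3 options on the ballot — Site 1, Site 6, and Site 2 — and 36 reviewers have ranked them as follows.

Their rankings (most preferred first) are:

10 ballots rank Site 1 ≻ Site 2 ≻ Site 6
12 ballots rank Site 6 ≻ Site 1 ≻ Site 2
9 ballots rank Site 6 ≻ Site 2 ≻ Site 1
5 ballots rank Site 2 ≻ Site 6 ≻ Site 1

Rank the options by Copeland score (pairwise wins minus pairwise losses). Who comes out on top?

Site 6

Pairwise results:
  Site 1 vs Site 6: Site 6 wins 26–10.
  Site 1 vs Site 2: Site 1 wins 22–14.
  Site 6 vs Site 2: Site 6 wins 21–15.
Copeland scores (wins − losses):
  Site 1: 1 − 1 = 0
  Site 6: 2 − 0 = 2
  Site 2: 0 − 2 = -2
Site 6 has the best Copeland score.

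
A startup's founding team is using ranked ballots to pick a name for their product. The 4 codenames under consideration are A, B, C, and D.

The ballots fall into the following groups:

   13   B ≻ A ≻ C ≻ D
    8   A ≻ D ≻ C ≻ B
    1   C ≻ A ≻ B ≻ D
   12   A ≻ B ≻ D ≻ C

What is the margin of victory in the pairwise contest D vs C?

Ballots ranking D above C: 8+12 = 20.
Ballots ranking C above D: 13+1 = 14.
D wins 20–14, a margin of 6.

6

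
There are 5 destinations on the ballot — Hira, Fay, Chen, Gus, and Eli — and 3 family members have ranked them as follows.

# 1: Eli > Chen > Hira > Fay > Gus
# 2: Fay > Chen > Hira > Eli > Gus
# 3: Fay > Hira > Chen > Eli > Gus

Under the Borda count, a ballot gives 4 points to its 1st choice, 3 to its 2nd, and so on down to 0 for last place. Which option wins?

Fay

Borda scores:
  Hira: 2 + 2 + 3 = 7
  Fay: 1 + 4 + 4 = 9
  Chen: 3 + 3 + 2 = 8
  Gus: 0 + 0 + 0 = 0
  Eli: 4 + 1 + 1 = 6
Fay has the highest total.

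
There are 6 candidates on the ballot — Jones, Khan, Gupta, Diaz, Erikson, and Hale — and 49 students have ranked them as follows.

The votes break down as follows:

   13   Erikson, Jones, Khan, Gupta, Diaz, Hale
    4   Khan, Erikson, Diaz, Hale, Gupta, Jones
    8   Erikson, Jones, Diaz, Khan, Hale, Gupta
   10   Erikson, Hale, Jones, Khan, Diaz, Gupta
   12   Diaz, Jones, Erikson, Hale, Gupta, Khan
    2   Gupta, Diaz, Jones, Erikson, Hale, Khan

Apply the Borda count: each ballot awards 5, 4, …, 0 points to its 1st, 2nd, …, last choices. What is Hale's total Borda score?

Borda scores:
  Jones: 13·4 + 4·0 + 8·4 + 10·3 + 12·4 + 2·3 = 168
  Khan: 13·3 + 4·5 + 8·2 + 10·2 + 12·0 + 2·0 = 95
  Gupta: 13·2 + 4·1 + 8·0 + 10·0 + 12·1 + 2·5 = 52
  Diaz: 13·1 + 4·3 + 8·3 + 10·1 + 12·5 + 2·4 = 127
  Erikson: 13·5 + 4·4 + 8·5 + 10·5 + 12·3 + 2·2 = 211
  Hale: 13·0 + 4·2 + 8·1 + 10·4 + 12·2 + 2·1 = 82

82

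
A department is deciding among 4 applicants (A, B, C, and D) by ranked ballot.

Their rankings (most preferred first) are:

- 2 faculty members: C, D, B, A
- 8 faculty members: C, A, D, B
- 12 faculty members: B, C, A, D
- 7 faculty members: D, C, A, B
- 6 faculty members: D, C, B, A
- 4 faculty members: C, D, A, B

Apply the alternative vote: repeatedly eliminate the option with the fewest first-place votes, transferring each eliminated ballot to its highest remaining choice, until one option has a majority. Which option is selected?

C

Round 1: C 14, D 13, B 12, A 0. A has the fewest and is eliminated.
Round 2: C 14, D 13, B 12. B has the fewest and is eliminated.
Round 3: C 26, D 13. C has a majority.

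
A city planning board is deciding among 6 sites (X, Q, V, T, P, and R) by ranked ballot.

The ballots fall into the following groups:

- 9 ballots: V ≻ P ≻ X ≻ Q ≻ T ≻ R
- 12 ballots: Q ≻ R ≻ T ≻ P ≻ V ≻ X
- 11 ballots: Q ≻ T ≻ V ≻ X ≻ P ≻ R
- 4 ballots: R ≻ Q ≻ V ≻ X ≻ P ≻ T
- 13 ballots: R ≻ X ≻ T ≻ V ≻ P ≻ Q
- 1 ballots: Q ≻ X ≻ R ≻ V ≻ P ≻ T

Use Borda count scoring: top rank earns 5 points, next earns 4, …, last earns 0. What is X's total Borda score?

Borda scores:
  X: 9·3 + 12·0 + 11·2 + 4·2 + 13·4 + 4 = 113
  Q: 9·2 + 12·5 + 11·5 + 4·4 + 13·0 + 5 = 154
  V: 9·5 + 12·1 + 11·3 + 4·3 + 13·2 + 2 = 130
  T: 9·1 + 12·3 + 11·4 + 4·0 + 13·3 + 0 = 128
  P: 9·4 + 12·2 + 11·1 + 4·1 + 13·1 + 1 = 89
  R: 9·0 + 12·4 + 11·0 + 4·5 + 13·5 + 3 = 136

113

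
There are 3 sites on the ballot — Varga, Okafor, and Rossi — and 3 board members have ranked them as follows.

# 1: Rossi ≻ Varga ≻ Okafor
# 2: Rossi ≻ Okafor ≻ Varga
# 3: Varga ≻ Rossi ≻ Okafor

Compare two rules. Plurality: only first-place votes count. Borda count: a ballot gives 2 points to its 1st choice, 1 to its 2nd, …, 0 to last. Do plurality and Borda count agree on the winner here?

Plurality first-place counts: Varga 1, Okafor 0, Rossi 2 → Rossi.
Borda totals: Varga 3, Okafor 1, Rossi 5 → Rossi.
The two rules agree on Rossi.

Yes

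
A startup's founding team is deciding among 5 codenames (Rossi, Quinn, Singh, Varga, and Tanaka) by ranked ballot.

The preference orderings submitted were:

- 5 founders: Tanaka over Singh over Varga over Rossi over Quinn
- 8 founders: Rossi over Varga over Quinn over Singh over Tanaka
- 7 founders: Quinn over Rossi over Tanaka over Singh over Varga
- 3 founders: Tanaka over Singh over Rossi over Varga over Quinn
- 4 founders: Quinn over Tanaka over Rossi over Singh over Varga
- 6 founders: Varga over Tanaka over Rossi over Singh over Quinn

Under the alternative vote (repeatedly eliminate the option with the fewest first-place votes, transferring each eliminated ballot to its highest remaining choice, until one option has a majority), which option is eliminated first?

Singh

Round 1: Quinn 11, Rossi 8, Tanaka 8, Varga 6, Singh 0. Singh has the fewest and is eliminated.
Round 2: Quinn 11, Rossi 8, Tanaka 8, Varga 6. Varga has the fewest and is eliminated.
Round 3: Tanaka 14, Quinn 11, Rossi 8. Rossi has the fewest and is eliminated.
Round 4: Quinn 19, Tanaka 14. Quinn has a majority.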